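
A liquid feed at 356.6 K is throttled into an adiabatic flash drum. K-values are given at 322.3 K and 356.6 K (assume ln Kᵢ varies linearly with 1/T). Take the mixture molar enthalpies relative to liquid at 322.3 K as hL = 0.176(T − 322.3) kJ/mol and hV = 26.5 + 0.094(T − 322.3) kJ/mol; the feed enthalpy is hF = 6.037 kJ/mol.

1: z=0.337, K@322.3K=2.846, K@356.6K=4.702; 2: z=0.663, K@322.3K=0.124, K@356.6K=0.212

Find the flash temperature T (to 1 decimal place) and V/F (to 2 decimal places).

T = 336.5 K, V/F = 0.14

Adiabatic flash: solve Rachford–Rice at each trial T, then check hF = ψ·hV(T) + (1−ψ)·hL(T).
  T = 322.3 K: K = (2.846, 0.124), RR gives ψ = 0.026, H_out = 0.677 kJ/mol
  T = 356.6 K: K = (4.702, 0.212), RR gives ψ = 0.249, H_out = 11.925 kJ/mol
  T = 339.5 K: K = (3.708, 0.164), RR gives ψ = 0.158, H_out = 7.003 kJ/mol
  T = 330.9 K: K = (3.260, 0.143), RR gives ψ = 0.100, H_out = 4.092 kJ/mol
  T = 335.2 K: K = (3.479, 0.154), RR gives ψ = 0.131, H_out = 5.597 kJ/mol
  T = 337.4 K: K = (3.595, 0.159), RR gives ψ = 0.145, H_out = 6.328 kJ/mol
Linear interpolation between T = 335.2 (H_out = 5.597) and T = 337.4 (H_out = 6.328) on hF = 6.037 gives T ≈ 336.5 K, at which ψ = 0.14.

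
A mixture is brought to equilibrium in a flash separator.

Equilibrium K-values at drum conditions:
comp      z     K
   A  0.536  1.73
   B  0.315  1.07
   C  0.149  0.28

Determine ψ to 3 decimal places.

ψ = 0.826

Iterate (Newton) starting at ψ = 0.5:
  ψ = 0.500: g = 0.1403, g' = -0.343 → ψ = 0.909
  ψ = 0.909: g = -0.0544, g' = -0.751 → ψ = 0.836
  ψ = 0.836: g = -0.0059, g' = -0.600 → ψ = 0.827
  ψ = 0.827: g = -0.0001, g' = -0.584 → ψ = 0.826
Converged at ψ = 0.826.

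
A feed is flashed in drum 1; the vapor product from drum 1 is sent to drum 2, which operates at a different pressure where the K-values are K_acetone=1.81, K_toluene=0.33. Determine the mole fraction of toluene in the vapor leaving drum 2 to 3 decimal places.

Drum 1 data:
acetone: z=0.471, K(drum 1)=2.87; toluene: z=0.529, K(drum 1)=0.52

Drum 1:
Iterate (Newton) starting at ψ₁ = 0.6:
  ψ₁ = 0.600: g = 0.0584, g' = -0.606 → ψ₁ = 0.696
  ψ₁ = 0.696: g = 0.0011, g' = -0.586 → ψ₁ = 0.698
Converged at ψ₁ = 0.698.
Drum-1 compositions:
  acetone: x = 0.204, y = 0.586
  toluene: x = 0.796, y = 0.414
Drum-2 feed = drum-1 vapor: z₂ = (0.5862, 0.4138).
Drum 2:
Material balance + equilibrium reduce to Σ zᵢ(Kᵢ−1)/(1+ψ₂(Kᵢ−1)) = 0.
Check two-phase: ΣzᵢKᵢ = 1.198 > 1 and Σzᵢ/Kᵢ = 1.578 > 1, so g(0) = 0.198 > 0 and g(1) = -0.578 < 0.
Binary case is linear: z₁(K₁−1)(1+ψ₂(K₂−1)) + z₂(K₂−1)(1+ψ₂(K₁−1)) = 0
⇒ ψ₂ = [z₁(K₁−1)+z₂(K₂−1)] / [−(K₁−1)(K₂−1)] = 0.1976/0.5427 = 0.364
  acetone: x = 0.453, y = 0.819
  toluene: x = 0.547, y = 0.181

y_toluene (drum 2) = 0.181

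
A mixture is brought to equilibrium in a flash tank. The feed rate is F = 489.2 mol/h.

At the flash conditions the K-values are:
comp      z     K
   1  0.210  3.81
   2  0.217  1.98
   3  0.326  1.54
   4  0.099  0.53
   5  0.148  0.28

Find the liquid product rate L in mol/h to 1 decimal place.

L = 41.0 mol/h

Material balance + equilibrium reduce to Σ zᵢ(Kᵢ−1)/(1+ψ(Kᵢ−1)) = 0.
Check two-phase: ΣzᵢKᵢ = 1.826 > 1 and Σzᵢ/Kᵢ = 1.092 > 1, so g(0) = 0.826 > 0 and g(1) = -0.092 < 0.
Iterate (Newton) starting at ψ = 0.5:
  ψ = 0.500: g = 0.2994, g' = -0.664 → ψ = 0.951
  ψ = 0.951: g = -0.0348, g' = -1.063 → ψ = 0.918
  ψ = 0.918: g = -0.0017, g' = -0.965 → ψ = 0.916
Converged at ψ = 0.916.
Then V = ψ·F = 0.9163·489.2 = 448.2 mol/h and L = F − V = 41.0 mol/h.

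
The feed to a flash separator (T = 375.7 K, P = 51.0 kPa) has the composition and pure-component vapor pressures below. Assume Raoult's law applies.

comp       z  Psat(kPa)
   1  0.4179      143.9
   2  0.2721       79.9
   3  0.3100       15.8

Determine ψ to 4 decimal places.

ψ = 0.7351

Raoult's law: Kᵢ = Pᵢˢᵃᵗ/P = Pᵢˢᵃᵗ/51.0.
  K_1 = 143.9/51.0 = 2.821569, K_2 = 79.9/51.0 = 1.566667, K_3 = 15.8/51.0 = 0.309804
Rachford–Rice: g(ψ) = Σ zᵢ(Kᵢ−1)/(1+ψ(Kᵢ−1)) = 0.
g(0) = ΣzᵢKᵢ − 1 = 0.7015 and g(1) = 1 − Σzᵢ/Kᵢ = -0.3224, so a root lies in (0, 1).
Newton–Raphson from ψ = 0.54:
  ψ = 0.5400: g = 0.16073, g' = -0.7789 → ψ = 0.7464
  ψ = 0.7464: g = -0.01029, g' = -0.9204 → ψ = 0.7352
  ψ = 0.7352: g = -0.00008, g' = -0.9056 → ψ = 0.7351
Converged at ψ = 0.7351.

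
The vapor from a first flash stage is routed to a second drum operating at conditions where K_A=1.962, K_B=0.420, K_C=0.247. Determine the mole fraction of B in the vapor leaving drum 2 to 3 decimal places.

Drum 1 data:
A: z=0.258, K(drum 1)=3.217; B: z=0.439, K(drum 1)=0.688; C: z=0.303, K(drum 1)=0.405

y_B (drum 2) = 0.171

Drum 1:
Material balance + equilibrium reduce to Σ zᵢ(Kᵢ−1)/(1+ψ₁(Kᵢ−1)) = 0.
g(0) = ΣzᵢKᵢ − 1 = 0.255 and g(1) = 1 − Σzᵢ/Kᵢ = -0.466, so a root lies in (0, 1).
Iterate (Newton) starting at ψ₁ = 0.5:
  ψ₁ = 0.500: g = -0.1476, g' = -0.563 → ψ₁ = 0.238
  ψ₁ = 0.238: g = 0.0168, g' = -0.739 → ψ₁ = 0.260
  ψ₁ = 0.260: g = 0.0003, g' = -0.711 → ψ₁ = 0.261
Converged at ψ₁ = 0.261.
Drum-1 compositions:
  A: x = 0.164, y = 0.526
  B: x = 0.478, y = 0.329
  C: x = 0.359, y = 0.145
Drum-2 feed = drum-1 vapor: z₂ = (0.5260, 0.3288, 0.1452).
Drum 2:
Material balance + equilibrium reduce to Σ zᵢ(Kᵢ−1)/(1+ψ₂(Kᵢ−1)) = 0.
Check two-phase: ΣzᵢKᵢ = 1.206 > 1 and Σzᵢ/Kᵢ = 1.639 > 1, so g(0) = 0.206 > 0 and g(1) = -0.639 < 0.
Iterate (Newton) starting at ψ₂ = 0.5:
  ψ₂ = 0.500: g = -0.1023, g' = -0.653 → ψ₂ = 0.343
  ψ₂ = 0.343: g = -0.0052, g' = -0.597 → ψ₂ = 0.335
Converged at ψ₂ = 0.335.
  A: x = 0.398, y = 0.781
  B: x = 0.408, y = 0.171
  C: x = 0.194, y = 0.048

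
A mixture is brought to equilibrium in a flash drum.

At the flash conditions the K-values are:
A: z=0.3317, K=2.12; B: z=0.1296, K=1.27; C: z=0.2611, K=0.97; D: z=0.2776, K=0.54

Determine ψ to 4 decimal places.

Material balance + equilibrium reduce to Σ zᵢ(Kᵢ−1)/(1+ψ(Kᵢ−1)) = 0.
Feasibility: ΣzᵢKᵢ = 1.2710, Σzᵢ/Kᵢ = 1.0418 — both > 1, two phases present.
Newton–Raphson from ψ = 0.5:
  ψ = 0.5000: g = 0.09518, g' = -0.2776 → ψ = 0.8428
  ψ = 0.8428: g = 0.00302, g' = -0.2733 → ψ = 0.8539
Converged at ψ = 0.8539.

ψ = 0.8539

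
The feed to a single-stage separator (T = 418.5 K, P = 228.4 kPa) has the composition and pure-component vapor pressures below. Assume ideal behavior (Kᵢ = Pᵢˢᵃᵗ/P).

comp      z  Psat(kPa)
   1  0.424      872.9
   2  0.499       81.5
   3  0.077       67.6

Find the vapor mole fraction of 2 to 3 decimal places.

Raoult's law: Kᵢ = Pᵢˢᵃᵗ/P = Pᵢˢᵃᵗ/228.4.
  K_1 = 872.9/228.4 = 3.82180, K_2 = 81.5/228.4 = 0.35683, K_3 = 67.6/228.4 = 0.29597
Let ψ = V/F and solve Σ zᵢ(Kᵢ−1)/(1+ψ(Kᵢ−1)) = 0.
Check two-phase: ΣzᵢKᵢ = 1.821 > 1 and Σzᵢ/Kᵢ = 1.770 > 1, so g(0) = 0.821 > 0 and g(1) = -0.770 < 0.
Newton–Raphson from ψ = 0.5:
  ψ = 0.500: g = -0.0605, g' = -1.120 → ψ = 0.446
  ψ = 0.446: g = 0.0007, g' = -1.149 → ψ = 0.447
Converged at ψ = 0.447.
Compositions from xᵢ = zᵢ/(1+ψ(Kᵢ−1)), yᵢ = Kᵢxᵢ:
  1: x = 0.188, y = 0.717
  2: x = 0.700, y = 0.250
  3: x = 0.112, y = 0.033

y_2 = 0.250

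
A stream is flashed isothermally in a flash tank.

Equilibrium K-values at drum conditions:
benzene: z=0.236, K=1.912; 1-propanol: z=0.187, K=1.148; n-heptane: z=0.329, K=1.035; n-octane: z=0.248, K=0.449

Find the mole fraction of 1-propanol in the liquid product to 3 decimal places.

x_1-propanol = 0.174

Rachford–Rice: g(ψ) = Σ zᵢ(Kᵢ−1)/(1+ψ(Kᵢ−1)) = 0.
Feasibility: ΣzᵢKᵢ = 1.118, Σzᵢ/Kᵢ = 1.157 — both > 1, two phases present.
Newton iteration, ψ⁰ = 0.53:
  ψ = 0.530: g = -0.0109, g' = -0.243 → ψ = 0.485
Converged at ψ = 0.485.
Compositions from xᵢ = zᵢ/(1+ψ(Kᵢ−1)), yᵢ = Kᵢxᵢ:
  benzene: x = 0.164, y = 0.313
  1-propanol: x = 0.174, y = 0.200
  n-heptane: x = 0.324, y = 0.335
  n-octane: x = 0.338, y = 0.152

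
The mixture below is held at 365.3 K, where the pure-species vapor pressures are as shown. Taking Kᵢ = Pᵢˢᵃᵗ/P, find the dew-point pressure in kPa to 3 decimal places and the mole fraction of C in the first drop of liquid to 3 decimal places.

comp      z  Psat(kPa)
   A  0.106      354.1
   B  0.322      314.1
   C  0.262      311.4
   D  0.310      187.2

At the dew point ψ → 1, so Σzᵢ/Kᵢ = 1 with Kᵢ = Pᵢˢᵃᵗ/P ⇒ 1/P = Σzᵢ/Pᵢˢᵃᵗ.
1/P = 0.106/354.1 + 0.322/314.1 + 0.262/311.4 + 0.310/187.2 = 0.003822 ⇒ P = 261.654 kPa
xᵢ = zᵢP/Pᵢˢᵃᵗ ⇒ x_C = 0.262·261.654/311.4 = 0.220

Pdew = 261.654 kPa, x_C = 0.220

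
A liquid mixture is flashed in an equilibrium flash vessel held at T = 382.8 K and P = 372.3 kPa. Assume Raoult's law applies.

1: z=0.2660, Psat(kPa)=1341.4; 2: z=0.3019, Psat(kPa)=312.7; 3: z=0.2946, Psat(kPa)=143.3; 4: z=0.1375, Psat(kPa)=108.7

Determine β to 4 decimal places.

β = 0.2909

Raoult's law: Kᵢ = Pᵢˢᵃᵗ/P = Pᵢˢᵃᵗ/372.3.
  K_1 = 1341.4/372.3 = 3.603008, K_2 = 312.7/372.3 = 0.839914, K_3 = 143.3/372.3 = 0.384905, K_4 = 108.7/372.3 = 0.291969
Material balance + equilibrium reduce to Σ zᵢ(Kᵢ−1)/(1+β(Kᵢ−1)) = 0.
Check two-phase: ΣzᵢKᵢ = 1.3655 > 1 and Σzᵢ/Kᵢ = 1.6696 > 1, so g(0) = 0.3655 > 0 and g(1) = -0.6696 < 0.
Iterate (Newton) starting at β = 0.33:
  β = 0.3300: g = -0.03296, g' = -0.8230 → β = 0.2900
  β = 0.2900: g = 0.00086, g' = -0.8681 → β = 0.2909
Converged at β = 0.2909.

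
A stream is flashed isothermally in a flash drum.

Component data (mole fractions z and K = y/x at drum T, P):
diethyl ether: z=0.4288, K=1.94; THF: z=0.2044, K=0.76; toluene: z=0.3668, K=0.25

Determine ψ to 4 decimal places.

ψ = 0.1366

Let ψ = V/F and solve Σ zᵢ(Kᵢ−1)/(1+ψ(Kᵢ−1)) = 0.
Feasibility: ΣzᵢKᵢ = 1.0789, Σzᵢ/Kᵢ = 1.9572 — both > 1, two phases present.
Iterate (Newton) starting at ψ = 0.53:
  ψ = 0.5300: g = -0.24377, g' = -0.7526 → ψ = 0.2061
  ψ = 0.2061: g = -0.03936, g' = -0.5676 → ψ = 0.1368
  ψ = 0.1368: g = -0.00011, g' = -0.5663 → ψ = 0.1366
Converged at ψ = 0.1366.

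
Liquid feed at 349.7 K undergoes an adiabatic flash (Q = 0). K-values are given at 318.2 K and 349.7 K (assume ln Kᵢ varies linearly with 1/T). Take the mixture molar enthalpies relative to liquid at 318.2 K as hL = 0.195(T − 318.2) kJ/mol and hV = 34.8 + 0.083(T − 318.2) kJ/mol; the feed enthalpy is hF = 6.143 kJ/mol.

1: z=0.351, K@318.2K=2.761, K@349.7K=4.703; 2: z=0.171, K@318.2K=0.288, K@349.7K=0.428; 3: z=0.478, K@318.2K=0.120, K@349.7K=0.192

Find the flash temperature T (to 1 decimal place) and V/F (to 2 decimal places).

Adiabatic flash: solve Rachford–Rice at each trial T, then check hF = ψ·hV(T) + (1−ψ)·hL(T).
  T = 318.2 K: K = (2.761, 0.288, 0.120), RR gives ψ = 0.051, H_out = 1.785 kJ/mol
  T = 349.7 K: K = (4.703, 0.428, 0.192), RR gives ψ = 0.293, H_out = 15.303 kJ/mol
  T = 333.9 K: K = (3.646, 0.354, 0.153), RR gives ψ = 0.196, H_out = 9.536 kJ/mol
  T = 326.0 K: K = (3.181, 0.320, 0.136), RR gives ψ = 0.132, H_out = 6.008 kJ/mol
  T = 329.9 K: K = (3.405, 0.337, 0.144), RR gives ψ = 0.165, H_out = 7.823 kJ/mol
  T = 327.9 K: K = (3.289, 0.328, 0.140), RR gives ψ = 0.149, H_out = 6.912 kJ/mol
Linear interpolation between T = 326.0 (H_out = 6.008) and T = 327.9 (H_out = 6.912) on hF = 6.143 gives T ≈ 326.3 K, at which ψ = 0.13.

T = 326.3 K, V/F = 0.13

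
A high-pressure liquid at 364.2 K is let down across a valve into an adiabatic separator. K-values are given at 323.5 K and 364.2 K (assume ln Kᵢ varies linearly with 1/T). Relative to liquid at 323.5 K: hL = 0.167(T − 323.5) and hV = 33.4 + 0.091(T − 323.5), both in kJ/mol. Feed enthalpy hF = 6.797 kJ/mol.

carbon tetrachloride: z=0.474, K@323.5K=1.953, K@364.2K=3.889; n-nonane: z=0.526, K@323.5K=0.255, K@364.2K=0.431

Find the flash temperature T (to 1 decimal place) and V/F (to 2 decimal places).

T = 328.0 K, V/F = 0.18

Adiabatic flash: solve Rachford–Rice at each trial T, then check hF = ψ·hV(T) + (1−ψ)·hL(T).
  T = 323.5 K: K = (1.953, 0.255), RR gives ψ = 0.084, H_out = 2.816 kJ/mol
  T = 364.2 K: K = (3.889, 0.431), RR gives ψ = 0.651, H_out = 26.526 kJ/mol
  T = 343.9 K: K = (2.815, 0.337), RR gives ψ = 0.425, H_out = 16.945 kJ/mol
  T = 333.7 K: K = (2.358, 0.294), RR gives ψ = 0.284, H_out = 10.981 kJ/mol
  T = 328.6 K: K = (2.149, 0.274), RR gives ψ = 0.195, H_out = 7.302 kJ/mol
  T = 326.1 K: K = (2.051, 0.265), RR gives ψ = 0.144, H_out = 5.227 kJ/mol
  T = 327.4 K: K = (2.102, 0.270), RR gives ψ = 0.172, H_out = 6.332 kJ/mol
Linear interpolation between T = 327.4 (H_out = 6.332) and T = 328.6 (H_out = 7.302) on hF = 6.797 gives T ≈ 328.0 K, at which ψ = 0.18.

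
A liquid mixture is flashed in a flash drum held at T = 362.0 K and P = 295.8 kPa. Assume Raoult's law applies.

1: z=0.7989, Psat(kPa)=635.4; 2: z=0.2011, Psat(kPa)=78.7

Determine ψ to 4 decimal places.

ψ = 0.9133

Raoult's law: Kᵢ = Pᵢˢᵃᵗ/P = Pᵢˢᵃᵗ/295.8.
  K_1 = 635.4/295.8 = 2.148073, K_2 = 78.7/295.8 = 0.266058
Newton–Raphson from ψ = 0.5:
  ψ = 0.5000: g = 0.34954, g' = -0.6953 → ψ = 1.0000
  ψ = 1.0000: g = -0.12776, g' = -1.7585 → ψ = 0.9273
  ψ = 0.9273: g = -0.01789, g' = -1.3090 → ψ = 0.9137
  ψ = 0.9137: g = -0.00042, g' = -1.2491 → ψ = 0.9133
Converged at ψ = 0.9133.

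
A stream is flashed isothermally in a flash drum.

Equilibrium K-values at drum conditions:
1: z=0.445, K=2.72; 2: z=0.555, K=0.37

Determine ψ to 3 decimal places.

Binary case is linear: z₁(K₁−1)(1+ψ(K₂−1)) + z₂(K₂−1)(1+ψ(K₁−1)) = 0
⇒ ψ = [z₁(K₁−1)+z₂(K₂−1)] / [−(K₁−1)(K₂−1)] = 0.4158/1.0836 = 0.384

ψ = 0.384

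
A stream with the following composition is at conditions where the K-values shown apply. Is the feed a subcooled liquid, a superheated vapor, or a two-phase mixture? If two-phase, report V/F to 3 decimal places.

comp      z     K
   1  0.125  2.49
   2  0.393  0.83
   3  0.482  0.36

ΣzᵢKᵢ = 0.811; Σzᵢ/Kᵢ = 1.863.
Since ΣzᵢKᵢ < 1 the mixture is below its bubble point — single liquid phase.

subcooled liquid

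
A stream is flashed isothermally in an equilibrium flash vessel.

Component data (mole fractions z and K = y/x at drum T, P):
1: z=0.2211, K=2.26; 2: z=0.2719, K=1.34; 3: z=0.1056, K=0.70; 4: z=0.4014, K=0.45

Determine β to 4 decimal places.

Material balance + equilibrium reduce to Σ zᵢ(Kᵢ−1)/(1+β(Kᵢ−1)) = 0.
g(0) = ΣzᵢKᵢ − 1 = 0.1186 and g(1) = 1 − Σzᵢ/Kᵢ = -0.3436, so a root lies in (0, 1).
Newton iteration, β⁰ = 0.5:
  β = 0.5000: g = -0.09186, g' = -0.3992 → β = 0.2699
  β = 0.2699: g = -0.00117, g' = -0.4005 → β = 0.2670
Converged at β = 0.2670.

β = 0.2670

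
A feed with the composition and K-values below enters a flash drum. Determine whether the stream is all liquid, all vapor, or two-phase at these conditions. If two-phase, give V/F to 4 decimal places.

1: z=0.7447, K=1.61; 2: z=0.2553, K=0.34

ΣzᵢKᵢ = 1.2858; Σzᵢ/Kᵢ = 1.2134.
Both exceed 1, so a two-phase solution exists.
Material balance + equilibrium reduce to Σ zᵢ(Kᵢ−1)/(1+ψ(Kᵢ−1)) = 0.
Newton–Raphson from ψ = 0.58:
  ψ = 0.5800: g = 0.06255, g' = -0.4431 → ψ = 0.7211
  ψ = 0.7211: g = -0.00605, g' = -0.5386 → ψ = 0.7099
  ψ = 0.7099: g = -0.00006, g' = -0.5287 → ψ = 0.7098
Converged at ψ = 0.7098.

two-phase, V/F = 0.7098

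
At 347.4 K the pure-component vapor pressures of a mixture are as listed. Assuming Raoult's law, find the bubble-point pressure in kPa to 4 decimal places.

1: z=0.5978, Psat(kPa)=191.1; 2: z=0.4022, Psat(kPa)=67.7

Pbub = 141.4685 kPa

At the bubble point ψ → 0, so ΣzᵢKᵢ = 1 with Kᵢ = Pᵢˢᵃᵗ/P ⇒ P = ΣzᵢPᵢˢᵃᵗ.
P = 0.5978·191.1 + 0.4022·67.7 = 141.4685 kPa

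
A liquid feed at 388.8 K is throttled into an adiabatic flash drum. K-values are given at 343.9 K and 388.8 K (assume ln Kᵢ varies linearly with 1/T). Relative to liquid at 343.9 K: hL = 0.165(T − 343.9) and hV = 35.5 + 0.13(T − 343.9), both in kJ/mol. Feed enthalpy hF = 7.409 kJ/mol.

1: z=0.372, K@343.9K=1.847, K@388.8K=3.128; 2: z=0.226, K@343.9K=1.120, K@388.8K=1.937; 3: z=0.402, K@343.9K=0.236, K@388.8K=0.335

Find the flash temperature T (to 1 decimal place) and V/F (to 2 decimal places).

T = 349.1 K, V/F = 0.19

Adiabatic flash: solve Rachford–Rice at each trial T, then check hF = ψ·hV(T) + (1−ψ)·hL(T).
  T = 343.9 K: K = (1.847, 1.120, 0.236), RR gives ψ = 0.070, H_out = 2.475 kJ/mol
  T = 388.8 K: K = (3.128, 1.937, 0.335), RR gives ψ = 0.642, H_out = 29.201 kJ/mol
  T = 366.4 K: K = (2.444, 1.499, 0.284), RR gives ψ = 0.441, H_out = 19.031 kJ/mol
  T = 355.1 K: K = (2.133, 1.301, 0.260), RR gives ψ = 0.291, H_out = 12.071 kJ/mol
  T = 349.5 K: K = (1.987, 1.208, 0.248), RR gives ψ = 0.193, H_out = 7.735 kJ/mol
  T = 346.7 K: K = (1.916, 1.164, 0.242), RR gives ψ = 0.135, H_out = 5.243 kJ/mol
  T = 348.1 K: K = (1.952, 1.186, 0.245), RR gives ψ = 0.165, H_out = 6.520 kJ/mol
Linear interpolation between T = 348.1 (H_out = 6.520) and T = 349.5 (H_out = 7.735) on hF = 7.409 gives T ≈ 349.1 K, at which ψ = 0.19.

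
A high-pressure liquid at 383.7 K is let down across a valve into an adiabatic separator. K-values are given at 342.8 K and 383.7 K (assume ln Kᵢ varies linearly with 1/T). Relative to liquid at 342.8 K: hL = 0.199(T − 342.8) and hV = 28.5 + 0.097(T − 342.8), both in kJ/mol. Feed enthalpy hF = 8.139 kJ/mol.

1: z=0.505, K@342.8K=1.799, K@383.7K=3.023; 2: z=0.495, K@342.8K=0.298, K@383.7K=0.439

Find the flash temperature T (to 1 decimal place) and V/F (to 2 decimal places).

Adiabatic flash: solve Rachford–Rice at each trial T, then check hF = ψ·hV(T) + (1−ψ)·hL(T).
  T = 342.8 K: K = (1.799, 0.298), RR gives ψ = 0.100, H_out = 2.846 kJ/mol
  T = 383.7 K: K = (3.023, 0.439), RR gives ψ = 0.655, H_out = 24.086 kJ/mol
  T = 363.2 K: K = (2.365, 0.365), RR gives ψ = 0.433, H_out = 15.505 kJ/mol
  T = 353.0 K: K = (2.071, 0.331), RR gives ψ = 0.293, H_out = 10.064 kJ/mol
  T = 347.9 K: K = (1.932, 0.314), RR gives ψ = 0.205, H_out = 6.763 kJ/mol
  T = 350.4 K: K = (1.999, 0.322), RR gives ψ = 0.250, H_out = 8.444 kJ/mol
  T = 349.1 K: K = (1.964, 0.318), RR gives ψ = 0.227, H_out = 7.586 kJ/mol
Linear interpolation between T = 349.1 (H_out = 7.586) and T = 350.4 (H_out = 8.444) on hF = 8.139 gives T ≈ 349.9 K, at which ψ = 0.24.

T = 349.9 K, V/F = 0.24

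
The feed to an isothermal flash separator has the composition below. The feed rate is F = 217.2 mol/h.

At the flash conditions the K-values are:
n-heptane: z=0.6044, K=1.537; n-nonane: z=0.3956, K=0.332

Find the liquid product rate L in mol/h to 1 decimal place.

L = 180.7 mol/h

Rachford–Rice: g(ψ) = Σ zᵢ(Kᵢ−1)/(1+ψ(Kᵢ−1)) = 0.
Feasibility: ΣzᵢKᵢ = 1.0603, Σzᵢ/Kᵢ = 1.5848 — both > 1, two phases present.
Binary case is linear: z₁(K₁−1)(1+ψ(K₂−1)) + z₂(K₂−1)(1+ψ(K₁−1)) = 0
⇒ ψ = [z₁(K₁−1)+z₂(K₂−1)] / [−(K₁−1)(K₂−1)] = 0.06030/0.35872 = 0.1681
Then V = ψ·F = 0.1681·217.2 = 36.5 mol/h and L = F − V = 180.7 mol/h.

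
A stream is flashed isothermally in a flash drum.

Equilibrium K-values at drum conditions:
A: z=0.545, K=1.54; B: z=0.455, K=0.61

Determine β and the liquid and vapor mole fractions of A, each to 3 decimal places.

Rachford–Rice: g(β) = Σ zᵢ(Kᵢ−1)/(1+β(Kᵢ−1)) = 0.
g(0) = ΣzᵢKᵢ − 1 = 0.117 and g(1) = 1 − Σzᵢ/Kᵢ = -0.100, so a root lies in (0, 1).
Binary case is linear: z₁(K₁−1)(1+β(K₂−1)) + z₂(K₂−1)(1+β(K₁−1)) = 0
⇒ β = [z₁(K₁−1)+z₂(K₂−1)] / [−(K₁−1)(K₂−1)] = 0.1169/0.2106 = 0.555
Compositions from xᵢ = zᵢ/(1+β(Kᵢ−1)), yᵢ = Kᵢxᵢ:
  A: x = 0.419, y = 0.646
  B: x = 0.581, y = 0.354

β = 0.555, x_A = 0.419, y_A = 0.646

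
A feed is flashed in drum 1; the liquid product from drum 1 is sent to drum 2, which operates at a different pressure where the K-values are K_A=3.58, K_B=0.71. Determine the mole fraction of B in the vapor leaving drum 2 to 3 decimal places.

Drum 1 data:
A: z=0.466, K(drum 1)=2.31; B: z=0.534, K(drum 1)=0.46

y_B (drum 2) = 0.638

Drum 1:
Let ψ₁ = V/F and solve Σ zᵢ(Kᵢ−1)/(1+ψ₁(Kᵢ−1)) = 0.
g(0) = ΣzᵢKᵢ − 1 = 0.322 and g(1) = 1 − Σzᵢ/Kᵢ = -0.363, so a root lies in (0, 1).
Binary case is linear: z₁(K₁−1)(1+ψ₁(K₂−1)) + z₂(K₂−1)(1+ψ₁(K₁−1)) = 0
⇒ ψ₁ = [z₁(K₁−1)+z₂(K₂−1)] / [−(K₁−1)(K₂−1)] = 0.3221/0.7074 = 0.455
Drum-1 compositions:
  A: x = 0.292, y = 0.674
  B: x = 0.708, y = 0.326
Drum-2 feed = drum-1 liquid: z₂ = (0.2919, 0.7081).
Drum 2:
Let ψ₂ = V/F and solve Σ zᵢ(Kᵢ−1)/(1+ψ₂(Kᵢ−1)) = 0.
Check two-phase: ΣzᵢKᵢ = 1.548 > 1 and Σzᵢ/Kᵢ = 1.079 > 1, so g(0) = 0.548 > 0 and g(1) = -0.079 < 0.
Binary case is linear: z₁(K₁−1)(1+ψ₂(K₂−1)) + z₂(K₂−1)(1+ψ₂(K₁−1)) = 0
⇒ ψ₂ = [z₁(K₁−1)+z₂(K₂−1)] / [−(K₁−1)(K₂−1)] = 0.5477/0.7482 = 0.732
  A: x = 0.101, y = 0.362
  B: x = 0.899, y = 0.638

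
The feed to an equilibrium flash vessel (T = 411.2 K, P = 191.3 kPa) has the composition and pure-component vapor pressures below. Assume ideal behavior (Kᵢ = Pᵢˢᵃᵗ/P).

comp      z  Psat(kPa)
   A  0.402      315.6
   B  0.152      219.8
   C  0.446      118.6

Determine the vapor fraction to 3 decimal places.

ψ = 0.545

Raoult's law: Kᵢ = Pᵢˢᵃᵗ/P = Pᵢˢᵃᵗ/191.3.
  K_A = 315.6/191.3 = 1.64976, K_B = 219.8/191.3 = 1.14898, K_C = 118.6/191.3 = 0.61997
Iterate (Newton) starting at ψ = 0.5:
  ψ = 0.500: g = 0.0090, g' = -0.198 → ψ = 0.545
Converged at ψ = 0.545.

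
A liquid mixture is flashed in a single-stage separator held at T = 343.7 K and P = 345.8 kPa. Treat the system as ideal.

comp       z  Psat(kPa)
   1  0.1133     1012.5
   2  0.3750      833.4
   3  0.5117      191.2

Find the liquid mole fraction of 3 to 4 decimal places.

x_3 = 0.7721

Raoult's law: Kᵢ = Pᵢˢᵃᵗ/P = Pᵢˢᵃᵗ/345.8.
  K_1 = 1012.5/345.8 = 2.927993, K_2 = 833.4/345.8 = 2.410064, K_3 = 191.2/345.8 = 0.552921
Material balance + equilibrium reduce to Σ zᵢ(Kᵢ−1)/(1+ψ(Kᵢ−1)) = 0.
Feasibility: ΣzᵢKᵢ = 1.5184, Σzᵢ/Kᵢ = 1.1197 — both > 1, two phases present.
Newton iteration, ψ⁰ = 0.5:
  ψ = 0.5000: g = 0.12672, g' = -0.5353 → ψ = 0.7367
  ψ = 0.7367: g = 0.00848, g' = -0.4787 → ψ = 0.7544
Converged at ψ = 0.7544.
Compositions from xᵢ = zᵢ/(1+ψ(Kᵢ−1)), yᵢ = Kᵢxᵢ:
  1: x = 0.0462, y = 0.1352
  2: x = 0.1817, y = 0.4379
  3: x = 0.7721, y = 0.4269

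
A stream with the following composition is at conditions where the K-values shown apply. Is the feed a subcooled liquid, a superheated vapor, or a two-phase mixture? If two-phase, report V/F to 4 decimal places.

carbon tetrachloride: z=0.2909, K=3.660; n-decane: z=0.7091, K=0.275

ΣzᵢKᵢ = 1.2597; Σzᵢ/Kᵢ = 2.6580.
Both exceed 1, so a two-phase solution exists.
Let ψ = V/F and solve Σ zᵢ(Kᵢ−1)/(1+ψ(Kᵢ−1)) = 0.
Binary case is linear: z₁(K₁−1)(1+ψ(K₂−1)) + z₂(K₂−1)(1+ψ(K₁−1)) = 0
⇒ ψ = [z₁(K₁−1)+z₂(K₂−1)] / [−(K₁−1)(K₂−1)] = 0.25970/1.92850 = 0.1347

two-phase, V/F = 0.1347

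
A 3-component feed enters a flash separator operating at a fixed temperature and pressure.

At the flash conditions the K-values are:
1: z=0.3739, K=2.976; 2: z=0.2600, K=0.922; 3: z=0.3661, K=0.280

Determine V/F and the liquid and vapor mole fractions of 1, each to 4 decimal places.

V/F = 0.4260, x_1 = 0.2030, y_1 = 0.6042

Iterate (Newton) starting at V/F = 0.5:
  V/F = 0.5000: g = -0.06132, g' = -0.8345 → V/F = 0.4265
  V/F = 0.4265: g = -0.00046, g' = -0.8269 → V/F = 0.4260
Converged at V/F = 0.4260.
Compositions from xᵢ = zᵢ/(1+V/F(Kᵢ−1)), yᵢ = Kᵢxᵢ:
  1: x = 0.2030, y = 0.6042
  2: x = 0.2689, y = 0.2480
  3: x = 0.5280, y = 0.1479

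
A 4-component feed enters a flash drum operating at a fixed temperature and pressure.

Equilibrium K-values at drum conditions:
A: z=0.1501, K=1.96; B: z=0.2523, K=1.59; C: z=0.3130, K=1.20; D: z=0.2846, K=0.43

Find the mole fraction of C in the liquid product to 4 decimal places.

x_C = 0.2779

Material balance + equilibrium reduce to Σ zᵢ(Kᵢ−1)/(1+V/F(Kᵢ−1)) = 0.
Feasibility: ΣzᵢKᵢ = 1.1933, Σzᵢ/Kᵢ = 1.1580 — both > 1, two phases present.
Newton iteration, V/F⁰ = 0.5:
  V/F = 0.5000: g = 0.04233, g' = -0.3067 → V/F = 0.6380
  V/F = 0.6380: g = -0.00191, g' = -0.3378 → V/F = 0.6324
Converged at V/F = 0.6324.
Compositions from xᵢ = zᵢ/(1+V/F(Kᵢ−1)), yᵢ = Kᵢxᵢ:
  A: x = 0.0934, y = 0.1831
  B: x = 0.1837, y = 0.2922
  C: x = 0.2779, y = 0.3334
  D: x = 0.4450, y = 0.1913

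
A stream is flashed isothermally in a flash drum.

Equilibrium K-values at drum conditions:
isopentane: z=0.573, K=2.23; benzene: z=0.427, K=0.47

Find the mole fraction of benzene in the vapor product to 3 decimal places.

Material balance + equilibrium reduce to Σ zᵢ(Kᵢ−1)/(1+ψ(Kᵢ−1)) = 0.
Check two-phase: ΣzᵢKᵢ = 1.478 > 1 and Σzᵢ/Kᵢ = 1.165 > 1, so g(0) = 0.478 > 0 and g(1) = -0.165 < 0.
Binary case is linear: z₁(K₁−1)(1+ψ(K₂−1)) + z₂(K₂−1)(1+ψ(K₁−1)) = 0
⇒ ψ = [z₁(K₁−1)+z₂(K₂−1)] / [−(K₁−1)(K₂−1)] = 0.4785/0.6519 = 0.734
Compositions from xᵢ = zᵢ/(1+ψ(Kᵢ−1)), yᵢ = Kᵢxᵢ:
  isopentane: x = 0.301, y = 0.672
  benzene: x = 0.699, y = 0.328

y_benzene = 0.328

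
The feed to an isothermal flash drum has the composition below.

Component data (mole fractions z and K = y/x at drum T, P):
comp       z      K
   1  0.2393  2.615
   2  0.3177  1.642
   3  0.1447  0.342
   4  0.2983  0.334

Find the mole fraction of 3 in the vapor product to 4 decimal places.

y_3 = 0.0669

Material balance + equilibrium reduce to Σ zᵢ(Kᵢ−1)/(1+β(Kᵢ−1)) = 0.
Check two-phase: ΣzᵢKᵢ = 1.2966 > 1 and Σzᵢ/Kᵢ = 1.6012 > 1, so g(0) = 0.2966 > 0 and g(1) = -0.6012 < 0.
Newton iteration, β⁰ = 0.6:
  β = 0.6000: g = -0.14469, g' = -0.7673 → β = 0.4114
  β = 0.4114: g = -0.01067, g' = -0.6761 → β = 0.3956
Converged at β = 0.3956.
Compositions from xᵢ = zᵢ/(1+β(Kᵢ−1)), yᵢ = Kᵢxᵢ:
  1: x = 0.1460, y = 0.3818
  2: x = 0.2534, y = 0.4160
  3: x = 0.1956, y = 0.0669
  4: x = 0.4050, y = 0.1353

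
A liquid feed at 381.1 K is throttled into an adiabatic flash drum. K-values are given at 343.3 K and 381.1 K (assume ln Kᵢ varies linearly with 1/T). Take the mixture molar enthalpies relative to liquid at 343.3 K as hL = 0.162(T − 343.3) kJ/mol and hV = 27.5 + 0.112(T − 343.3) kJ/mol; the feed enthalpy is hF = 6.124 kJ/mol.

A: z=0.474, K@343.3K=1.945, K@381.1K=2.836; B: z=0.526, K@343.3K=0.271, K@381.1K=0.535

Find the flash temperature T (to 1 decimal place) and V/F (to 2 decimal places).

Adiabatic flash: solve Rachford–Rice at each trial T, then check hF = ψ·hV(T) + (1−ψ)·hL(T).
  T = 343.3 K: K = (1.945, 0.271), RR gives ψ = 0.094, H_out = 2.574 kJ/mol
  T = 381.1 K: K = (2.836, 0.535), RR gives ψ = 0.733, H_out = 24.892 kJ/mol
  T = 362.2 K: K = (2.372, 0.388), RR gives ψ = 0.391, H_out = 13.433 kJ/mol
  T = 352.8 K: K = (2.155, 0.326), RR gives ψ = 0.248, H_out = 8.233 kJ/mol
  T = 348.1 K: K = (2.050, 0.298), RR gives ψ = 0.174, H_out = 5.521 kJ/mol
  T = 350.5 K: K = (2.103, 0.312), RR gives ψ = 0.212, H_out = 6.922 kJ/mol
Linear interpolation between T = 348.1 (H_out = 5.521) and T = 350.5 (H_out = 6.922) on hF = 6.124 gives T ≈ 349.1 K, at which ψ = 0.19.

T = 349.1 K, V/F = 0.19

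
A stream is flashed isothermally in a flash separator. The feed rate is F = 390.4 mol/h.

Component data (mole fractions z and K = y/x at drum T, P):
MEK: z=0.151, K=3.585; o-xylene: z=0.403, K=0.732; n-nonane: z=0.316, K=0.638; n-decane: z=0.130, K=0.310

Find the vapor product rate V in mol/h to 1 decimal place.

V = 31.4 mol/h

Rachford–Rice: g(ψ) = Σ zᵢ(Kᵢ−1)/(1+ψ(Kᵢ−1)) = 0.
g(0) = ΣzᵢKᵢ − 1 = 0.078 and g(1) = 1 − Σzᵢ/Kᵢ = -0.507, so a root lies in (0, 1).
Iterate (Newton) starting at ψ = 0.49:
  ψ = 0.490: g = -0.2267, g' = -0.437 → ψ = 0.000
  ψ = 0.000: g = 0.0782, g' = -1.141 → ψ = 0.069
  ψ = 0.069: g = 0.0101, g' = -0.870 → ψ = 0.080
Converged at ψ = 0.080.
Then V = ψ·F = 0.0804·390.4 = 31.4 mol/h and L = F − V = 359.0 mol/h.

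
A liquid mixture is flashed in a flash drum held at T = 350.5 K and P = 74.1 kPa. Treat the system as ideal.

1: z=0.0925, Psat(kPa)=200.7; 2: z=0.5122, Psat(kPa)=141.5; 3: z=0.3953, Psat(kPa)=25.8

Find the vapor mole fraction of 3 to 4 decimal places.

Raoult's law: Kᵢ = Pᵢˢᵃᵗ/P = Pᵢˢᵃᵗ/74.1.
  K_1 = 200.7/74.1 = 2.708502, K_2 = 141.5/74.1 = 1.909582, K_3 = 25.8/74.1 = 0.348178
Material balance + equilibrium reduce to Σ zᵢ(Kᵢ−1)/(1+ψ(Kᵢ−1)) = 0.
Feasibility: ΣzᵢKᵢ = 1.3663, Σzᵢ/Kᵢ = 1.4377 — both > 1, two phases present.
Iterate (Newton) starting at ψ = 0.32:
  ψ = 0.3200: g = 0.13746, g' = -0.6352 → ψ = 0.5364
  ψ = 0.5364: g = -0.00060, g' = -0.6620 → ψ = 0.5355
Converged at ψ = 0.5355.
Compositions from xᵢ = zᵢ/(1+ψ(Kᵢ−1)), yᵢ = Kᵢxᵢ:
  1: x = 0.0483, y = 0.1308
  2: x = 0.3444, y = 0.6577
  3: x = 0.6073, y = 0.2114

y_3 = 0.2114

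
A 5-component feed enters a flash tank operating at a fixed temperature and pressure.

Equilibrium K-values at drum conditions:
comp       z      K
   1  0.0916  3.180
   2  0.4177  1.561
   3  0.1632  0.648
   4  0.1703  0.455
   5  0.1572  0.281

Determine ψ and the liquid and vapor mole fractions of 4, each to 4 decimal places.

Iterate (Newton) starting at ψ = 0.5:
  ψ = 0.5000: g = -0.09522, g' = -0.5033 → ψ = 0.3108
  ψ = 0.3108: g = -0.00322, g' = -0.4836 → ψ = 0.3041
Converged at ψ = 0.3041.
Compositions from xᵢ = zᵢ/(1+ψ(Kᵢ−1)), yᵢ = Kᵢxᵢ:
  1: x = 0.0551, y = 0.1752
  2: x = 0.3568, y = 0.5570
  3: x = 0.1828, y = 0.1184
  4: x = 0.2041, y = 0.0929
  5: x = 0.2012, y = 0.0565

ψ = 0.3041, x_4 = 0.2041, y_4 = 0.0929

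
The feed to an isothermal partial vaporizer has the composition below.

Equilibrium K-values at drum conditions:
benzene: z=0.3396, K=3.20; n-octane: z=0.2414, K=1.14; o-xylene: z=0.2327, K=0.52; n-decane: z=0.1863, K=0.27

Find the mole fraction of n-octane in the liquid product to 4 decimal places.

Newton–Raphson from β = 0.5:
  β = 0.5000: g = 0.02622, g' = -0.7159 → β = 0.5366
  β = 0.5366: g = 0.00003, g' = -0.7154 → β = 0.5367
Converged at β = 0.5367.
Compositions from xᵢ = zᵢ/(1+β(Kᵢ−1)), yᵢ = Kᵢxᵢ:
  benzene: x = 0.1557, y = 0.4983
  n-octane: x = 0.2245, y = 0.2560
  o-xylene: x = 0.3134, y = 0.1630
  n-decane: x = 0.3063, y = 0.0827

x_n-octane = 0.2245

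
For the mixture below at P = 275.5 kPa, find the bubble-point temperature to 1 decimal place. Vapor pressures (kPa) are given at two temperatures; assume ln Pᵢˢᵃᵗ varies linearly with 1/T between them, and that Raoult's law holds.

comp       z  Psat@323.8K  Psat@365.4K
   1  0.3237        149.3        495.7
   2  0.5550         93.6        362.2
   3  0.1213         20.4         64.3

T = 355.0 K

Bubble-point temperature: ΣzᵢPᵢˢᵃᵗ(T) = P. Interpolate ln Pᵢˢᵃᵗ = aᵢ + bᵢ/T.
  T = 323.8 K: ΣzᵢPᵢˢᵃᵗ = 102.75 kPa
  T = 365.4 K: ΣzᵢPᵢˢᵃᵗ = 369.28 kPa
  T = 344.6 K: ΣzᵢPᵢˢᵃᵗ = 202.31 kPa
  T = 355.0 K: ΣzᵢPᵢˢᵃᵗ = 275.70 kPa
  T = 349.8 K: ΣzᵢPᵢˢᵃᵗ = 236.70 kPa
  T = 352.4 K: ΣzᵢPᵢˢᵃᵗ = 255.60 kPa
Interpolating between 352.4 K and 355.0 K gives T ≈ 355.0 K.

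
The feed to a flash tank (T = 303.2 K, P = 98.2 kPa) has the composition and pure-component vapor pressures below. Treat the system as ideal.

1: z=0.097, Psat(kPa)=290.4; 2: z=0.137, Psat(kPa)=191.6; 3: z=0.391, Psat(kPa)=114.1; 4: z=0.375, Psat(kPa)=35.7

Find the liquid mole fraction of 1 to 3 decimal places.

Raoult's law: Kᵢ = Pᵢˢᵃᵗ/P = Pᵢˢᵃᵗ/98.2.
  K_1 = 290.4/98.2 = 2.95723, K_2 = 191.6/98.2 = 1.95112, K_3 = 114.1/98.2 = 1.16191, K_4 = 35.7/98.2 = 0.36354
Newton iteration, ψ⁰ = 0.37:
  ψ = 0.370: g = -0.0460, g' = -0.462 → ψ = 0.270
  ψ = 0.270: g = 0.0001, g' = -0.468 → ψ = 0.271
Converged at ψ = 0.271.
Compositions from xᵢ = zᵢ/(1+ψ(Kᵢ−1)), yᵢ = Kᵢxᵢ:
  1: x = 0.063, y = 0.187
  2: x = 0.109, y = 0.213
  3: x = 0.375, y = 0.435
  4: x = 0.453, y = 0.165

x_1 = 0.063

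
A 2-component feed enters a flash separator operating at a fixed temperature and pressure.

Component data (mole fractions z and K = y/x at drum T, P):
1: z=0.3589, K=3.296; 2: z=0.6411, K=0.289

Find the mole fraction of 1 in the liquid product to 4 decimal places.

Let β = V/F and solve Σ zᵢ(Kᵢ−1)/(1+β(Kᵢ−1)) = 0.
Check two-phase: ΣzᵢKᵢ = 1.3682 > 1 and Σzᵢ/Kᵢ = 2.3272 > 1, so g(0) = 0.3682 > 0 and g(1) = -1.3272 < 0.
Newton iteration, β⁰ = 0.5:
  β = 0.5000: g = -0.32362, g' = -1.1903 → β = 0.2281
  β = 0.2281: g = -0.00327, g' = -1.2766 → β = 0.2256
Converged at β = 0.2256.
Compositions from xᵢ = zᵢ/(1+β(Kᵢ−1)), yᵢ = Kᵢxᵢ:
  1: x = 0.2364, y = 0.7793
  2: x = 0.7636, y = 0.2207

x_1 = 0.2364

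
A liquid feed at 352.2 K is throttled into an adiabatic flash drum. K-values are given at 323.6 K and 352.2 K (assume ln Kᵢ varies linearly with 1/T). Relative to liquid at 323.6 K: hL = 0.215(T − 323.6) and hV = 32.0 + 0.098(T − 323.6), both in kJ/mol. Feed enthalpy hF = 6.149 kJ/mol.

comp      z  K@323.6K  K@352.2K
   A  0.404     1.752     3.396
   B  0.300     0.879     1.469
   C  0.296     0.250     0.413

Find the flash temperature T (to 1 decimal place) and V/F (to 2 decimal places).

T = 324.9 K, V/F = 0.18

Adiabatic flash: solve Rachford–Rice at each trial T, then check hF = ψ·hV(T) + (1−ψ)·hL(T).
  T = 323.6 K: K = (1.752, 0.879, 0.250), RR gives ψ = 0.115, H_out = 3.669 kJ/mol
  T = 352.2 K: K = (3.396, 1.469, 0.413), RR gives ψ = 0.950, H_out = 33.370 kJ/mol
  T = 337.9 K: K = (2.474, 1.149, 0.325), RR gives ψ = 0.633, H_out = 22.259 kJ/mol
  T = 330.8 K: K = (2.092, 1.009, 0.286), RR gives ψ = 0.426, H_out = 14.821 kJ/mol
  T = 327.2 K: K = (1.916, 0.942, 0.268), RR gives ψ = 0.289, H_out = 9.907 kJ/mol
  T = 325.4 K: K = (1.833, 0.910, 0.259), RR gives ψ = 0.208, H_out = 6.994 kJ/mol
Linear interpolation between T = 323.6 (H_out = 3.669) and T = 325.4 (H_out = 6.994) on hF = 6.149 gives T ≈ 324.9 K, at which ψ = 0.18.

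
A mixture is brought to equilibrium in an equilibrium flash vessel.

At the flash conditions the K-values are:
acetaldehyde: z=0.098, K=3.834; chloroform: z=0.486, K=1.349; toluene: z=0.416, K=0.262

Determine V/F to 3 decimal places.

V/F = 0.165

Rachford–Rice: g(V/F) = Σ zᵢ(Kᵢ−1)/(1+V/F(Kᵢ−1)) = 0.
g(0) = ΣzᵢKᵢ − 1 = 0.140 and g(1) = 1 − Σzᵢ/Kᵢ = -0.974, so a root lies in (0, 1).
Newton–Raphson from V/F = 0.5:
  V/F = 0.500: g = -0.2272, g' = -0.747 → V/F = 0.196
  V/F = 0.196: g = -0.0214, g' = -0.687 → V/F = 0.165
Converged at V/F = 0.165.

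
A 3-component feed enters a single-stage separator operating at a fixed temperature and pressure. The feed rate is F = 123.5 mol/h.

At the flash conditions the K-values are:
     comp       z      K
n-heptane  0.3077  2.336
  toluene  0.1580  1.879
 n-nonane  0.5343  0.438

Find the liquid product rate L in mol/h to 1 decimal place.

L = 77.6 mol/h

Let ψ = V/F and solve Σ zᵢ(Kᵢ−1)/(1+ψ(Kᵢ−1)) = 0.
Feasibility: ΣzᵢKᵢ = 1.2497, Σzᵢ/Kᵢ = 1.4357 — both > 1, two phases present.
Newton iteration, ψ⁰ = 0.5:
  ψ = 0.5000: g = -0.07470, g' = -0.5828 → ψ = 0.3718
  ψ = 0.3718: g = -0.00027, g' = -0.5842 → ψ = 0.3714
Converged at ψ = 0.3714.
Then V = ψ·F = 0.3714·123.5 = 45.9 mol/h and L = F − V = 77.6 mol/h.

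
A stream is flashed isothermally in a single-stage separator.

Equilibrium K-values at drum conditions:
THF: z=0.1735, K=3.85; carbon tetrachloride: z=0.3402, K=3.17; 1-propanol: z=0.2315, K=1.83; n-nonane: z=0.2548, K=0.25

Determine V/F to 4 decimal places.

V/F = 0.8428

Rachford–Rice: g(V/F) = Σ zᵢ(Kᵢ−1)/(1+V/F(Kᵢ−1)) = 0.
Check two-phase: ΣzᵢKᵢ = 2.2338 > 1 and Σzᵢ/Kᵢ = 1.2981 > 1, so g(0) = 1.2338 > 0 and g(1) = -0.2981 < 0.
Newton–Raphson from V/F = 0.51:
  V/F = 0.5100: g = 0.37749, g' = -1.0497 → V/F = 0.8696
  V/F = 0.8696: g = -0.04003, g' = -1.5474 → V/F = 0.8438
  V/F = 0.8438: g = -0.00144, g' = -1.4397 → V/F = 0.8428
Converged at V/F = 0.8428.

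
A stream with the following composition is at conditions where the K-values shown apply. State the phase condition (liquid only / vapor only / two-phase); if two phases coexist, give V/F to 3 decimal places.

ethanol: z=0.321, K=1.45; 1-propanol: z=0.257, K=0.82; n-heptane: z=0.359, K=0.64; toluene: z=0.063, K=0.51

ΣzᵢKᵢ = 0.938; Σzᵢ/Kᵢ = 1.219.
Since ΣzᵢKᵢ < 1 the mixture is below its bubble point — single liquid phase.

liquid only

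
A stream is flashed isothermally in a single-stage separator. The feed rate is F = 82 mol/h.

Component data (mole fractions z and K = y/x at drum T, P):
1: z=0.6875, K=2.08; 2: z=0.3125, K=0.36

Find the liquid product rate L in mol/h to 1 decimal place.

L = 17.6 mol/h

Binary case is linear: z₁(K₁−1)(1+β(K₂−1)) + z₂(K₂−1)(1+β(K₁−1)) = 0
⇒ β = [z₁(K₁−1)+z₂(K₂−1)] / [−(K₁−1)(K₂−1)] = 0.54250/0.69120 = 0.7849
Then V = β·F = 0.7849·82 = 64.4 mol/h and L = F − V = 17.6 mol/h.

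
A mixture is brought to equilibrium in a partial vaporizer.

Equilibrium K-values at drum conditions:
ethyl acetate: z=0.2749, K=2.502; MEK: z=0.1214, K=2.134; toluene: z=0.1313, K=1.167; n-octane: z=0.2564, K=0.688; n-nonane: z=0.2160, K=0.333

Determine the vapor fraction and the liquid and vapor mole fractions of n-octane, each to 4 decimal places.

Let ψ = V/F and solve Σ zᵢ(Kᵢ−1)/(1+ψ(Kᵢ−1)) = 0.
Check two-phase: ΣzᵢKᵢ = 1.3484 > 1 and Σzᵢ/Kᵢ = 1.3006 > 1, so g(0) = 0.3484 > 0 and g(1) = -0.3006 < 0.
Newton iteration, ψ⁰ = 0.45:
  ψ = 0.4500: g = 0.05900, g' = -0.5224 → ψ = 0.5629
  ψ = 0.5629: g = 0.00007, g' = -0.5264 → ψ = 0.5631
Converged at ψ = 0.5631.
Compositions from xᵢ = zᵢ/(1+ψ(Kᵢ−1)), yᵢ = Kᵢxᵢ:
  ethyl acetate: x = 0.1489, y = 0.3726
  MEK: x = 0.0741, y = 0.1581
  toluene: x = 0.1200, y = 0.1401
  n-octane: x = 0.3110, y = 0.2140
  n-nonane: x = 0.3459, y = 0.1152

ψ = 0.5631, x_n-octane = 0.3110, y_n-octane = 0.2140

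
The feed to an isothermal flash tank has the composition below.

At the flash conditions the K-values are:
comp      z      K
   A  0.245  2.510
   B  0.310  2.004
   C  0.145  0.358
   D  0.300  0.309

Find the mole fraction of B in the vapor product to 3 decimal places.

Rachford–Rice: g(ψ) = Σ zᵢ(Kᵢ−1)/(1+ψ(Kᵢ−1)) = 0.
g(0) = ΣzᵢKᵢ − 1 = 0.381 and g(1) = 1 − Σzᵢ/Kᵢ = -0.628, so a root lies in (0, 1).
Iterate (Newton) starting at ψ = 0.5:
  ψ = 0.500: g = -0.0358, g' = -0.784 → ψ = 0.454
Converged at ψ = 0.454.
Compositions from xᵢ = zᵢ/(1+ψ(Kᵢ−1)), yᵢ = Kᵢxᵢ:
  A: x = 0.145, y = 0.365
  B: x = 0.213, y = 0.427
  C: x = 0.205, y = 0.073
  D: x = 0.437, y = 0.135

y_B = 0.427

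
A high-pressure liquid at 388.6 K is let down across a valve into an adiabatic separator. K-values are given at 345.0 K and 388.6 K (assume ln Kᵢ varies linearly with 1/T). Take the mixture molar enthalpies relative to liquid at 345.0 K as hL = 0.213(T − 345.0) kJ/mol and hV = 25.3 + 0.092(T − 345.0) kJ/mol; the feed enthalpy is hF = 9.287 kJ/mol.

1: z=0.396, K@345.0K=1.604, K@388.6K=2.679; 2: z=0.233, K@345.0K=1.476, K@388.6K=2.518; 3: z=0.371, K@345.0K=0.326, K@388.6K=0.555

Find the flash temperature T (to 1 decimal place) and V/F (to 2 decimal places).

T = 347.8 K, V/F = 0.35

Adiabatic flash: solve Rachford–Rice at each trial T, then check hF = ψ·hV(T) + (1−ψ)·hL(T).
  T = 345.0 K: K = (1.604, 1.476, 0.326), RR gives ψ = 0.266, H_out = 6.720 kJ/mol
  T = 388.6 K: K = (2.679, 2.518, 0.555), RR gives ψ = 1.000, H_out = 29.311 kJ/mol
  T = 366.8 K: K = (2.105, 1.959, 0.432), RR gives ψ = 0.754, H_out = 21.727 kJ/mol
  T = 355.9 K: K = (1.845, 1.708, 0.377), RR gives ψ = 0.541, H_out = 15.306 kJ/mol
  T = 350.4 K: K = (1.721, 1.588, 0.351), RR gives ψ = 0.416, H_out = 11.391 kJ/mol
  T = 347.7 K: K = (1.662, 1.532, 0.338), RR gives ψ = 0.345, H_out = 9.186 kJ/mol
  T = 349.0 K: K = (1.690, 1.559, 0.344), RR gives ψ = 0.380, H_out = 10.276 kJ/mol
Linear interpolation between T = 347.7 (H_out = 9.186) and T = 349.0 (H_out = 10.276) on hF = 9.287 gives T ≈ 347.8 K, at which ψ = 0.35.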